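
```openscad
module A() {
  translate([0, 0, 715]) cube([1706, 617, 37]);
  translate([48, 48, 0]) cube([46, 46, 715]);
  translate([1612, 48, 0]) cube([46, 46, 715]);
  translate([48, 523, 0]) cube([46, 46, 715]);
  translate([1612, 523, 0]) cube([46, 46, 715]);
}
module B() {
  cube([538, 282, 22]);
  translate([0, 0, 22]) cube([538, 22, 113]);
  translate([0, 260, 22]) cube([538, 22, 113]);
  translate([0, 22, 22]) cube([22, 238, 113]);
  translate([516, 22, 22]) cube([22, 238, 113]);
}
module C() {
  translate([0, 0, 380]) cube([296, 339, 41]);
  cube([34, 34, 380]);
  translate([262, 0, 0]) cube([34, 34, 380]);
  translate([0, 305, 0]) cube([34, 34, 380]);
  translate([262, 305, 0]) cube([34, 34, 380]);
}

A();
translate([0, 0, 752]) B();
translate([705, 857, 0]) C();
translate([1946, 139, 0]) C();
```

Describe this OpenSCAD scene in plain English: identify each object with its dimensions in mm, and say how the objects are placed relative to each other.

A is a table: top 1706 mm (x) × 617 mm (y), 37 mm thick, upper face at z = 752 mm, on four 46×46 mm square legs, each inset 48 mm from the nearest pair of top edges, running from z = 0 to the bottom of the top.

B is an open storage box with external size 538×282×135 mm and wall thickness 22 mm (the base is also 22 mm thick). The base covers the whole footprint; the four walls stand on the base, with the y-facing walls full-width and the x-facing walls fitting between their inner faces.

C is a four-legged stool. The seat is a 296×339×41 mm slab whose top surface is at z = 421 mm; four square legs, each 34×34 mm in cross-section, run from the floor (z = 0) to the underside of the seat, each flush with a corner of the seat.

The open box is on top of the table. Two stools sit around the table at the +y, +x sides.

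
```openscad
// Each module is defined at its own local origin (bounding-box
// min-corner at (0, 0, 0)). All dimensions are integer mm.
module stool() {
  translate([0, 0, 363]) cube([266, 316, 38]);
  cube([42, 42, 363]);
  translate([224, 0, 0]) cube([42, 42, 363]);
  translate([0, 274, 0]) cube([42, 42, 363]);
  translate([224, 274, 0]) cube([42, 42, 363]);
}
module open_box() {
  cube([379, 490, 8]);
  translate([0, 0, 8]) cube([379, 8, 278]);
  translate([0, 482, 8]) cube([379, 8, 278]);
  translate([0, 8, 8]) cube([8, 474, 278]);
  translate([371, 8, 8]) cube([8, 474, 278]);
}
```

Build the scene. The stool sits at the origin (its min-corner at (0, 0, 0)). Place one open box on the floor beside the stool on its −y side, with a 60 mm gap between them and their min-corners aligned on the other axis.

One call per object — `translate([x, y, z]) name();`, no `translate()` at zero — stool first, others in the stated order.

stool();
translate([0, -550, 0]) open_box();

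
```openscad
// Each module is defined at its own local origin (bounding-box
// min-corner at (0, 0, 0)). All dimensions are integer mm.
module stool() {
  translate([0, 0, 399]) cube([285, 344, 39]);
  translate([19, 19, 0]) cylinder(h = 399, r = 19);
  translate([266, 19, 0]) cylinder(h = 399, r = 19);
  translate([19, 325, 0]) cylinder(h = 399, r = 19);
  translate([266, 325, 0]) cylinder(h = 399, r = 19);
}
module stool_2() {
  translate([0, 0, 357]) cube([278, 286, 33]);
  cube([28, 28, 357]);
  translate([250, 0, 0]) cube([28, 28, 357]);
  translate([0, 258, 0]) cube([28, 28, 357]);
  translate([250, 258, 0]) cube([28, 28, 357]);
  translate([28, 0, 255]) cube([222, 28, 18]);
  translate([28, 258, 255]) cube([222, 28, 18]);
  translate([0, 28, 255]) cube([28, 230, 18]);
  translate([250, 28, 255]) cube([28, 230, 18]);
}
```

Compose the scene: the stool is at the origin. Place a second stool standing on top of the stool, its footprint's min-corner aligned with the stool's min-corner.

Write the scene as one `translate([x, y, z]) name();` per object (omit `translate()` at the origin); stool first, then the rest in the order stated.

stool();
translate([0, 0, 438]) stool_2();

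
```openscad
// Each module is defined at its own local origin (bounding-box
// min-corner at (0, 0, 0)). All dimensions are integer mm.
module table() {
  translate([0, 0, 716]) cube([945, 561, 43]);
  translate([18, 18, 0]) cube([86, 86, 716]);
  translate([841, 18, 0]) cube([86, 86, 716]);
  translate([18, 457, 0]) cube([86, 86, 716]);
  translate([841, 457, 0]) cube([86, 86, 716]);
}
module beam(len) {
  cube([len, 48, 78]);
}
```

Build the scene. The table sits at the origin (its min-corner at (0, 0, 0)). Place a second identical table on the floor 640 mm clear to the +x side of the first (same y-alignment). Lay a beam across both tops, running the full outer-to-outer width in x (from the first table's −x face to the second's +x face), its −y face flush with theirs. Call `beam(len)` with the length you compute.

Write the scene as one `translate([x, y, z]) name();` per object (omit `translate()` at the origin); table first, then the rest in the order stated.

table();
translate([1585, 0, 0]) table();
translate([0, 0, 759]) beam(2530);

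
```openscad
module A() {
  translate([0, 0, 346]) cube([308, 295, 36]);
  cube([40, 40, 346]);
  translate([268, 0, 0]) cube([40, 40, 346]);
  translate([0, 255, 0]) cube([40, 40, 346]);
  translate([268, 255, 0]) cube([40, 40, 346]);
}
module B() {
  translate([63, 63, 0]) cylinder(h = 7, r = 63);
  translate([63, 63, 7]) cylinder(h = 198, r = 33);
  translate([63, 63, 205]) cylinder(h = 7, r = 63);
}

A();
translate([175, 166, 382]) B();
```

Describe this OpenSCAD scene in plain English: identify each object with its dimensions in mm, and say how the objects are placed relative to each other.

A is a simple wooden stool: a rectangular seat 308 mm (x) by 295 mm (y), 36 mm thick, top face at z = 382 mm, on four square legs, each 40×40 mm in cross-section. The legs rest on z = 0, each flush with a corner of the seat.

B is a spool: two coaxial disc flanges of radius 63 mm and thickness 7 mm, joined by a core cylinder of radius 33 mm and height 198 mm. The lower flange rests on z = 0 and the three cylinders share a vertical axis.

The spool is on top of the stool.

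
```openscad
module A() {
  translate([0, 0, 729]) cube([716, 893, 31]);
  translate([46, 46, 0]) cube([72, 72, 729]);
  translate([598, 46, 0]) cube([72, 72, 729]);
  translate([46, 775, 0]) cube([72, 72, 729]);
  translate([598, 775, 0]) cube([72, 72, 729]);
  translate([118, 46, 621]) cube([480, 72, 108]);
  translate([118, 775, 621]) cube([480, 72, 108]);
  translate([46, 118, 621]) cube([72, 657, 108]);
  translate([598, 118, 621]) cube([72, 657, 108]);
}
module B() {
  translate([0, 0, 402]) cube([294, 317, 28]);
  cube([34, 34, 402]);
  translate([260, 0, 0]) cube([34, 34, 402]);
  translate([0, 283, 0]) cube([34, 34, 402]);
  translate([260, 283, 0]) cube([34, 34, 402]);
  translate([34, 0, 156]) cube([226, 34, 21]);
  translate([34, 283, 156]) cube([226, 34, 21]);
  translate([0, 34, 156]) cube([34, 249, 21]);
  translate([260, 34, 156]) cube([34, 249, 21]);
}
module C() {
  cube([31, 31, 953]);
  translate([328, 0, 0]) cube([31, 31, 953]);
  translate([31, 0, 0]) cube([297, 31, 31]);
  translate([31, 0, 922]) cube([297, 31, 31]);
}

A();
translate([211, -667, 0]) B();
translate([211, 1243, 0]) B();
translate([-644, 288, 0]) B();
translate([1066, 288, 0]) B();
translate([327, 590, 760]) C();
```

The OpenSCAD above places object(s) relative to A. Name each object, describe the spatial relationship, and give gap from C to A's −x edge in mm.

The picture frame's min-x is at 327; the table's min-x is 0; gap = 327 mm.

A is a table. B is a stool. C is a picture frame. Four stools sit around the table at the −y, +y, −x, +x sides. The picture frame is on top of the table. The gap from the picture frame to the table's −x edge is 327 mm.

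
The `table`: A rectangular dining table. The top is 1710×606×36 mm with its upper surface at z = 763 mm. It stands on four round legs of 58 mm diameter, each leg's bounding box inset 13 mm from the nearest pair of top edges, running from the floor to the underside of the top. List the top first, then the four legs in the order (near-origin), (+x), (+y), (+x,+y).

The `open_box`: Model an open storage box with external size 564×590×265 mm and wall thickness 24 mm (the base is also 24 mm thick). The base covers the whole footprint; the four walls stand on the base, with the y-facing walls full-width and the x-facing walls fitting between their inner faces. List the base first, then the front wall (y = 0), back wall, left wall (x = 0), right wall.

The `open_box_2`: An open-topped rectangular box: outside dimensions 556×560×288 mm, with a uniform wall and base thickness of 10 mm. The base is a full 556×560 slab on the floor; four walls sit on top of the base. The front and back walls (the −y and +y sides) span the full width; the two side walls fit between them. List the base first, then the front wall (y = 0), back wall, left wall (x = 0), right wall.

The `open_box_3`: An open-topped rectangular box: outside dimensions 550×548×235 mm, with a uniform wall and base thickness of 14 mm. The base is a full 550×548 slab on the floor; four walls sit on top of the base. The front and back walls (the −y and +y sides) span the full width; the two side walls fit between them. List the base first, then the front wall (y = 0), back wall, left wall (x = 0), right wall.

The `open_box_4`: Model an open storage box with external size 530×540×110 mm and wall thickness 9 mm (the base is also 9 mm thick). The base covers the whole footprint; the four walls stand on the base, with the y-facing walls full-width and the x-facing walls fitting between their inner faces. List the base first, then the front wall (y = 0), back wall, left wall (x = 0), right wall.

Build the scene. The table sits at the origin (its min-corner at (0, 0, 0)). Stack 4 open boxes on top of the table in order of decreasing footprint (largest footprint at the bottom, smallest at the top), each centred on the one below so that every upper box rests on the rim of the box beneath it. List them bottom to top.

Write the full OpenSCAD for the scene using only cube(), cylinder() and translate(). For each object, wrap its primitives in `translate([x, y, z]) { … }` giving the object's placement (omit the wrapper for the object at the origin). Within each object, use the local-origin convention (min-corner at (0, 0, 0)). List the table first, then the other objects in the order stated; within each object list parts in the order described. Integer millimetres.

translate([0, 0, 727]) cube([1710, 606, 36]);
translate([42, 42, 0]) cylinder(h = 727, r = 29);
translate([1668, 42, 0]) cylinder(h = 727, r = 29);
translate([42, 564, 0]) cylinder(h = 727, r = 29);
translate([1668, 564, 0]) cylinder(h = 727, r = 29);
translate([573, 8, 763]) {
  cube([564, 590, 24]);
  translate([0, 0, 24]) cube([564, 24, 241]);
  translate([0, 566, 24]) cube([564, 24, 241]);
  translate([0, 24, 24]) cube([24, 542, 241]);
  translate([540, 24, 24]) cube([24, 542, 241]);
}
translate([577, 23, 1028]) {
  cube([556, 560, 10]);
  translate([0, 0, 10]) cube([556, 10, 278]);
  translate([0, 550, 10]) cube([556, 10, 278]);
  translate([0, 10, 10]) cube([10, 540, 278]);
  translate([546, 10, 10]) cube([10, 540, 278]);
}
translate([580, 29, 1316]) {
  cube([550, 548, 14]);
  translate([0, 0, 14]) cube([550, 14, 221]);
  translate([0, 534, 14]) cube([550, 14, 221]);
  translate([0, 14, 14]) cube([14, 520, 221]);
  translate([536, 14, 14]) cube([14, 520, 221]);
}
translate([590, 33, 1551]) {
  cube([530, 540, 9]);
  translate([0, 0, 9]) cube([530, 9, 101]);
  translate([0, 531, 9]) cube([530, 9, 101]);
  translate([0, 9, 9]) cube([9, 522, 101]);
  translate([521, 9, 9]) cube([9, 522, 101]);
}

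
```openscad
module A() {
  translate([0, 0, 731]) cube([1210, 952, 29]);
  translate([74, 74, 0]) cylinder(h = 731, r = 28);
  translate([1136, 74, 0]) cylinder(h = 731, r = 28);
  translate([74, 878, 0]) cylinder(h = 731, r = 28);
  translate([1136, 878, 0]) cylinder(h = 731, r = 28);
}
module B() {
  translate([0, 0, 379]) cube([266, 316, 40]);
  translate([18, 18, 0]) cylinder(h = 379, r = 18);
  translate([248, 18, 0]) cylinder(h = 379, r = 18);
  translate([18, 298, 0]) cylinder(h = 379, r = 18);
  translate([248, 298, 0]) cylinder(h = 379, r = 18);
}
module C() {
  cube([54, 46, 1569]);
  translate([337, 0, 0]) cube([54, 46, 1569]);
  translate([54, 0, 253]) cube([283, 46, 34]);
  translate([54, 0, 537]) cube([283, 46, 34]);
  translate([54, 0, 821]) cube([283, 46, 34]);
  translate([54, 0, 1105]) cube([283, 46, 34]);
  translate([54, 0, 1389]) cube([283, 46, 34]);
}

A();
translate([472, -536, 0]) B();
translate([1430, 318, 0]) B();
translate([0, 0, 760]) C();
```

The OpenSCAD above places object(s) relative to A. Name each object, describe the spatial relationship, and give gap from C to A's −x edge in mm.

The ladder's min-x is at 0; the table's min-x is 0; gap = 0 mm.

A is a table. B is a stool. C is a ladder. Two stools sit around the table at the −y, +x sides. The ladder is on top of the table. The gap from the ladder to the table's −x edge is 0 mm.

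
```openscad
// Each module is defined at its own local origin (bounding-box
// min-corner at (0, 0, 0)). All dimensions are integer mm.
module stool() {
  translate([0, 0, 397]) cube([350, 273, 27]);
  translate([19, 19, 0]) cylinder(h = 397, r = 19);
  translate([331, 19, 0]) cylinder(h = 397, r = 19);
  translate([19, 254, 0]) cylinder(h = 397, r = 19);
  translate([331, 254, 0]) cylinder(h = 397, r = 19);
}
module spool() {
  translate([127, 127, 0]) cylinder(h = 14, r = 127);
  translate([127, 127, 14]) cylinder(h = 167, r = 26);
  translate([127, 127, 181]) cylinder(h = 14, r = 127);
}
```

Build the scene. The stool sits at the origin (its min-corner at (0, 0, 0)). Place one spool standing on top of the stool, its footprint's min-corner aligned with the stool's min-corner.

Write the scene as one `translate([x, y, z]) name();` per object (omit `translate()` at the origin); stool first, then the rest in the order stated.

stool();
translate([0, 0, 424]) spool();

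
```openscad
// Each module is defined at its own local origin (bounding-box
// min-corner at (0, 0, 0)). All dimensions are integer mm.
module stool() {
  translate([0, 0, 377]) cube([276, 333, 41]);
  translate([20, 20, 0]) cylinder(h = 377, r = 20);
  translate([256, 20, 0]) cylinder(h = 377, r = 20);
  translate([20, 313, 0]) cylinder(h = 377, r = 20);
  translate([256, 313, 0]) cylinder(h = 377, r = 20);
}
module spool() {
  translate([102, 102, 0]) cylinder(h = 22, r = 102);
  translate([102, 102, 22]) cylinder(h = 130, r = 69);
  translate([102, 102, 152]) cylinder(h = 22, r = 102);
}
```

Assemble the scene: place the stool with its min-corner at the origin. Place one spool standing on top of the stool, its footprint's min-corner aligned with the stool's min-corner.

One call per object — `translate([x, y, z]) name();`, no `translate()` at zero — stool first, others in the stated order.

stool();
translate([0, 0, 418]) spool();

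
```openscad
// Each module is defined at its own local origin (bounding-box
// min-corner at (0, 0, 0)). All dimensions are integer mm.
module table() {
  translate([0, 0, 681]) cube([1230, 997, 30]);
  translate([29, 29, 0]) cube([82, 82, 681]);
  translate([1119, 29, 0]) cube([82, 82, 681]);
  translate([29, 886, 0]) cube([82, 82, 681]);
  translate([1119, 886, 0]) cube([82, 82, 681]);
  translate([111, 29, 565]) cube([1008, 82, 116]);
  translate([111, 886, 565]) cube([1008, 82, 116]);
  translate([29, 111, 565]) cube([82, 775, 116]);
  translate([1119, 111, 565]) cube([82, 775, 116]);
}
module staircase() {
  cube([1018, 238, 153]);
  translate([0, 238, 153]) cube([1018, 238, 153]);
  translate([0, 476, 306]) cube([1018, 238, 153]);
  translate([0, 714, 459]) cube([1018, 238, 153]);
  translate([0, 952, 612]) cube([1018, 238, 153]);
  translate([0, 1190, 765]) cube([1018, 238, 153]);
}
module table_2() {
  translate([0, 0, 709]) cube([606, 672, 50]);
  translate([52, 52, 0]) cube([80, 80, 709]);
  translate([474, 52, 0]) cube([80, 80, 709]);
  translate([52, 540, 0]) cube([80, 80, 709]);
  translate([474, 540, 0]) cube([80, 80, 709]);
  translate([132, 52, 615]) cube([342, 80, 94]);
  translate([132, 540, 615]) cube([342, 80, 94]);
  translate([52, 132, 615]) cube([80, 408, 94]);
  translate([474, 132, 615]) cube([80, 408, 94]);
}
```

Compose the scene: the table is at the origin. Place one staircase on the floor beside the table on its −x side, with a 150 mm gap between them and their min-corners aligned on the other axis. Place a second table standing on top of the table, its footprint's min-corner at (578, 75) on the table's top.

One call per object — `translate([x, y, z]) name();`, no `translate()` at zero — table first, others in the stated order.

table();
translate([-1168, 0, 0]) staircase();
translate([578, 75, 711]) table_2();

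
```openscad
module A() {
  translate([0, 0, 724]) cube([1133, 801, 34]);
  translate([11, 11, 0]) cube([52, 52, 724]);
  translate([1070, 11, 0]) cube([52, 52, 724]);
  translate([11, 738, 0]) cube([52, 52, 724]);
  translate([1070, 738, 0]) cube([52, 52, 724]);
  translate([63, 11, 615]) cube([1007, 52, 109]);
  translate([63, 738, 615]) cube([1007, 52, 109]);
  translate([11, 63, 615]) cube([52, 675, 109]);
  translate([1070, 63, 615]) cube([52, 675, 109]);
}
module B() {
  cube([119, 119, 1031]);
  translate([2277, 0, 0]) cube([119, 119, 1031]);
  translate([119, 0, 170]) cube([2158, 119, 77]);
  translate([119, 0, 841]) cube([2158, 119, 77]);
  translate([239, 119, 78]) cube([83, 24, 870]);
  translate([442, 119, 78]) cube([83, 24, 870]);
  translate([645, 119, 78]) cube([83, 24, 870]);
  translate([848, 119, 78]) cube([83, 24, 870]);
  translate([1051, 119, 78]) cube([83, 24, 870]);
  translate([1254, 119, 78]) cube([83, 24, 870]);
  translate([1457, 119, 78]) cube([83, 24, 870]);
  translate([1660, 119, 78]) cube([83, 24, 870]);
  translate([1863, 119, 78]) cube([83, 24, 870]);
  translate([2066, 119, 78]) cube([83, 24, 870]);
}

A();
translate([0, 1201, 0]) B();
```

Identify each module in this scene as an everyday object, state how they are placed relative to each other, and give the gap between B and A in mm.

The fence section's nearest face is 400 mm from the table's +y face.

A is a table. B is a fence section. The fence section is on the floor beside the table on its +y side. The gap between the fence section and the table is 400 mm.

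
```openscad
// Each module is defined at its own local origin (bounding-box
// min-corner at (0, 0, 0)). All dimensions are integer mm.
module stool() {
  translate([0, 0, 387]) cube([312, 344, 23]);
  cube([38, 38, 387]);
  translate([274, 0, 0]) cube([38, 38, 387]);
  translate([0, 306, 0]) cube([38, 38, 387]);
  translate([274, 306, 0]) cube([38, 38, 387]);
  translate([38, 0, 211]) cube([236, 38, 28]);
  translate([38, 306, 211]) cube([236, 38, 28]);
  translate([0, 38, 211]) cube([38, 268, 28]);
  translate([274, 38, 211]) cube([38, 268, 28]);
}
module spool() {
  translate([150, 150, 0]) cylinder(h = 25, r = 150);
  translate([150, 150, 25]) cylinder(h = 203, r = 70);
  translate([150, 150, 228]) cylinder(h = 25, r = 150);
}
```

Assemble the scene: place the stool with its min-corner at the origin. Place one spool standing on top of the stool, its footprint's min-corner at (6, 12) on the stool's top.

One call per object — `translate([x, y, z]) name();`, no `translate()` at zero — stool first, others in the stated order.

stool();
translate([6, 12, 410]) spool();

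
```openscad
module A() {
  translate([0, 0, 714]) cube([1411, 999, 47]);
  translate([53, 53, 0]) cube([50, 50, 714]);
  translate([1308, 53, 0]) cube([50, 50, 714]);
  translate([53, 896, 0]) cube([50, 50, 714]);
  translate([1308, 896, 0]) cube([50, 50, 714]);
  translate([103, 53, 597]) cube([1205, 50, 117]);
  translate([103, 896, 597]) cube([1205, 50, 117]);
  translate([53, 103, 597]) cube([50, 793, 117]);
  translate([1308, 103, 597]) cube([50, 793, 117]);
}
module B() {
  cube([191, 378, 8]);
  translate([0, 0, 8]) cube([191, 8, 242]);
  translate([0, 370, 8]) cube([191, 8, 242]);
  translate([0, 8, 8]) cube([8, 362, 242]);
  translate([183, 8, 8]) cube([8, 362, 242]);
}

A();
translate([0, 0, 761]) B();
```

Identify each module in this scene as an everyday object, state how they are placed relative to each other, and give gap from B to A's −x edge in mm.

The open box's min-x is at 0; the table's min-x is 0; gap = 0 mm.

A is a table. B is an open box. The open box is on top of the table. The gap from the open box to the table's −x edge is 0 mm.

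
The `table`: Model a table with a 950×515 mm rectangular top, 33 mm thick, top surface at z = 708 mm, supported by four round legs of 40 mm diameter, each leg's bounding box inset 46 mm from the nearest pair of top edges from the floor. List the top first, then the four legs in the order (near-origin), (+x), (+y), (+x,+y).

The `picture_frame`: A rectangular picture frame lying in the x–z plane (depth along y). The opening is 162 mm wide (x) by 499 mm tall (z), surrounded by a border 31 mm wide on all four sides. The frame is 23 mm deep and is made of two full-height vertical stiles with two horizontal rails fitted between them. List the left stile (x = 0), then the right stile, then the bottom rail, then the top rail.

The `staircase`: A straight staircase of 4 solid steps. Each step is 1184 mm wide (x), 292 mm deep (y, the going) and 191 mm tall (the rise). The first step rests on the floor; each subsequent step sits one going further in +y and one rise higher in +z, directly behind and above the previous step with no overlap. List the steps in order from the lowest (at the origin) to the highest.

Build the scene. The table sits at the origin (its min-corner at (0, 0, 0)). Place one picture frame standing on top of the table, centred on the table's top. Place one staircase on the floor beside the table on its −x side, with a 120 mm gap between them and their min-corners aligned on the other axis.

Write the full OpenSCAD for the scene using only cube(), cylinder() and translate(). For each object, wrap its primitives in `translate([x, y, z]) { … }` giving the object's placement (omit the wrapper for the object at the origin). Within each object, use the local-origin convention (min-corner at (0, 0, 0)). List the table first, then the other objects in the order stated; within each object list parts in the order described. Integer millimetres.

translate([0, 0, 675]) cube([950, 515, 33]);
translate([66, 66, 0]) cylinder(h = 675, r = 20);
translate([884, 66, 0]) cylinder(h = 675, r = 20);
translate([66, 449, 0]) cylinder(h = 675, r = 20);
translate([884, 449, 0]) cylinder(h = 675, r = 20);
translate([363, 246, 708]) {
  cube([31, 23, 561]);
  translate([193, 0, 0]) cube([31, 23, 561]);
  translate([31, 0, 0]) cube([162, 23, 31]);
  translate([31, 0, 530]) cube([162, 23, 31]);
}
translate([-1304, 0, 0]) {
  cube([1184, 292, 191]);
  translate([0, 292, 191]) cube([1184, 292, 191]);
  translate([0, 584, 382]) cube([1184, 292, 191]);
  translate([0, 876, 573]) cube([1184, 292, 191]);
}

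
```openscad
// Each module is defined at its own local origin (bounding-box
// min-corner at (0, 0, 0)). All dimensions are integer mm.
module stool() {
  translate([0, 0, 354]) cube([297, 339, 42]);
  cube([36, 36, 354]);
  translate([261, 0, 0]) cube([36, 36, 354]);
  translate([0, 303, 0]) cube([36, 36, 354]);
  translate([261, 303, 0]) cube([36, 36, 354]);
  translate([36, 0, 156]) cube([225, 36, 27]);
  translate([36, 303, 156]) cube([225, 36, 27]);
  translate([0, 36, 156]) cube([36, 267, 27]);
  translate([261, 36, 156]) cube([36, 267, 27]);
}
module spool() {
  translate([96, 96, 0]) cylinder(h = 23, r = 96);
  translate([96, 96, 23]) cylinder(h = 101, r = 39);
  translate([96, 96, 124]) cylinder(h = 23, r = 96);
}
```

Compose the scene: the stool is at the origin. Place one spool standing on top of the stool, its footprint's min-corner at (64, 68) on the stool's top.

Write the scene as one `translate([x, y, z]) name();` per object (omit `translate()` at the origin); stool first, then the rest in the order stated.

stool();
translate([64, 68, 396]) spool();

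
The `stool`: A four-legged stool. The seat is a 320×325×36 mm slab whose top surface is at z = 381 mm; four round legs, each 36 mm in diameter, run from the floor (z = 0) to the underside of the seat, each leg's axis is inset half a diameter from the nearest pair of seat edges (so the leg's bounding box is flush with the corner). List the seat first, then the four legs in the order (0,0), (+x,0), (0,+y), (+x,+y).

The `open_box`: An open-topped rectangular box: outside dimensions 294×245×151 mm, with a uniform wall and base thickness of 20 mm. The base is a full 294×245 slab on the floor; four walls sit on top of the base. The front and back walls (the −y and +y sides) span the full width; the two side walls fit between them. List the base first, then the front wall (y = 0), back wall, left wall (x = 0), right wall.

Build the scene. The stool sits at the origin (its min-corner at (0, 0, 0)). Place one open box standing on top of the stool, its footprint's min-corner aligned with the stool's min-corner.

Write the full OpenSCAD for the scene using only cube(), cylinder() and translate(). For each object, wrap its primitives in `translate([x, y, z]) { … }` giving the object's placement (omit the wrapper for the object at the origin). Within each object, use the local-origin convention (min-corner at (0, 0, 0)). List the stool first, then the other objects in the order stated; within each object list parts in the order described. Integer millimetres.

translate([0, 0, 345]) cube([320, 325, 36]);
translate([18, 18, 0]) cylinder(h = 345, r = 18);
translate([302, 18, 0]) cylinder(h = 345, r = 18);
translate([18, 307, 0]) cylinder(h = 345, r = 18);
translate([302, 307, 0]) cylinder(h = 345, r = 18);
translate([0, 0, 381]) {
  cube([294, 245, 20]);
  translate([0, 0, 20]) cube([294, 20, 131]);
  translate([0, 225, 20]) cube([294, 20, 131]);
  translate([0, 20, 20]) cube([20, 205, 131]);
  translate([274, 20, 20]) cube([20, 205, 131]);
}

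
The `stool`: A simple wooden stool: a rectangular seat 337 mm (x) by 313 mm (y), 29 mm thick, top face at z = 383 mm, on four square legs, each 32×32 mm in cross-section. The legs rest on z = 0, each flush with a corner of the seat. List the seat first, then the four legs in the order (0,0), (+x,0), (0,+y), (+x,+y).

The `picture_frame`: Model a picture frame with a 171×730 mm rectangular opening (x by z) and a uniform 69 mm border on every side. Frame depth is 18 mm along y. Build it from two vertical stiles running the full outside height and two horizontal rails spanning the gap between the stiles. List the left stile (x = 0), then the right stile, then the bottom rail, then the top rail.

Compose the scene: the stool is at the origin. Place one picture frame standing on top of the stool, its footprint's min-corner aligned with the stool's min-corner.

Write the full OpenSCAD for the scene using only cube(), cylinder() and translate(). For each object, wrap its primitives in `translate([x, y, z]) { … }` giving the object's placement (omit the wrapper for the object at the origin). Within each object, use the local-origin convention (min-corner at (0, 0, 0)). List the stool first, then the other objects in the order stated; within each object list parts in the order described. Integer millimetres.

translate([0, 0, 354]) cube([337, 313, 29]);
cube([32, 32, 354]);
translate([305, 0, 0]) cube([32, 32, 354]);
translate([0, 281, 0]) cube([32, 32, 354]);
translate([305, 281, 0]) cube([32, 32, 354]);
translate([0, 0, 383]) {
  cube([69, 18, 868]);
  translate([240, 0, 0]) cube([69, 18, 868]);
  translate([69, 0, 0]) cube([171, 18, 69]);
  translate([69, 0, 799]) cube([171, 18, 69]);
}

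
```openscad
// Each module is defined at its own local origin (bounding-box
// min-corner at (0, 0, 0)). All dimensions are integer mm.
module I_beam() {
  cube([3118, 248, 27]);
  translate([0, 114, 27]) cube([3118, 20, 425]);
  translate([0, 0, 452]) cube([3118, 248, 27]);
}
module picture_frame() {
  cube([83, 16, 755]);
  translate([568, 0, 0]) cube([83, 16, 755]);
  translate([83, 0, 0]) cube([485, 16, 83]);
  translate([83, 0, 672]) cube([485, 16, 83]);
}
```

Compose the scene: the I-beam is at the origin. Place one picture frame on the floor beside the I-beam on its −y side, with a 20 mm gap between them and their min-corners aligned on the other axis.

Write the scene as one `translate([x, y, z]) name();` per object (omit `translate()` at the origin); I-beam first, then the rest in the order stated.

I_beam();
translate([0, -36, 0]) picture_frame();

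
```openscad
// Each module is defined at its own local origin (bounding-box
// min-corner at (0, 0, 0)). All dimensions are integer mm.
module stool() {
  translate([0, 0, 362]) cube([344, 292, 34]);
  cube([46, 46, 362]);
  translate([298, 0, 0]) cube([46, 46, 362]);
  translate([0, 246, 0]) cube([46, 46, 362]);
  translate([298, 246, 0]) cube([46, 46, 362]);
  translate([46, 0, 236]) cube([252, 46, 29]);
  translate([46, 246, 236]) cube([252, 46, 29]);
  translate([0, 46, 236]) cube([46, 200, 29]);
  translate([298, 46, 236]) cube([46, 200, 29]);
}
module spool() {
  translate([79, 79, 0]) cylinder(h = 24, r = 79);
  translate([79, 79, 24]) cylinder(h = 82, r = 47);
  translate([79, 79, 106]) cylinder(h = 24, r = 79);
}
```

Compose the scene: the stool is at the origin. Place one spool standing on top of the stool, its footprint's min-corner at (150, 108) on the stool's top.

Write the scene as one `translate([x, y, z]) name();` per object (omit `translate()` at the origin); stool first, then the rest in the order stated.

stool();
translate([150, 108, 396]) spool();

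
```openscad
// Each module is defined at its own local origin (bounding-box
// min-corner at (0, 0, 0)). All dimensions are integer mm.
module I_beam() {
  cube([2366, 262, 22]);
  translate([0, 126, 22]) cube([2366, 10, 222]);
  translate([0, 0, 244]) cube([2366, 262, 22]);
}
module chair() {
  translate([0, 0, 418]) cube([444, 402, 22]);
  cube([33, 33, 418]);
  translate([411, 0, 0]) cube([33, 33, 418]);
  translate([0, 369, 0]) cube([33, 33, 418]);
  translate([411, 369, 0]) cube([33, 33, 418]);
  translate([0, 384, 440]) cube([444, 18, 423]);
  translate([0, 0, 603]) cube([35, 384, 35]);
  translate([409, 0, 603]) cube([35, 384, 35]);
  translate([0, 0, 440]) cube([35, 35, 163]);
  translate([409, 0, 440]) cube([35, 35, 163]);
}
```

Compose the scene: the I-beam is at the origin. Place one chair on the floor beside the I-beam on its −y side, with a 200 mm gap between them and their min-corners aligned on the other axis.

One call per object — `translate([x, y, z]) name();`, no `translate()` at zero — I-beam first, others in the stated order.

I_beam();
translate([0, -602, 0]) chair();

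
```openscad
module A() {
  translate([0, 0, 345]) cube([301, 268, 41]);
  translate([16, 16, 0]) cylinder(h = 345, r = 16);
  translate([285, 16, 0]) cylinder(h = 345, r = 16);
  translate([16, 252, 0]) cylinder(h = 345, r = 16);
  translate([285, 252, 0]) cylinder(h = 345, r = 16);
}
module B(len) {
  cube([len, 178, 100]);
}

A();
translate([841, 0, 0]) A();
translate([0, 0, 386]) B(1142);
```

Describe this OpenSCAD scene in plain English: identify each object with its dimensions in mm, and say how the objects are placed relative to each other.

A is a four-legged stool. The seat is 301×268 mm, 41 mm thick, top at z = 386 mm. It stands on four round legs, each 32 mm in diameter, from z = 0 to the seat underside, each leg's axis is inset half a diameter from the nearest pair of seat edges (so the leg's bounding box is flush with the corner).

B is a rectangular beam 1142 mm long (x), 178 mm deep (y), 100 mm thick (z).

The beam spans the tops of two stools placed 540 mm apart, resting at z = 386 mm.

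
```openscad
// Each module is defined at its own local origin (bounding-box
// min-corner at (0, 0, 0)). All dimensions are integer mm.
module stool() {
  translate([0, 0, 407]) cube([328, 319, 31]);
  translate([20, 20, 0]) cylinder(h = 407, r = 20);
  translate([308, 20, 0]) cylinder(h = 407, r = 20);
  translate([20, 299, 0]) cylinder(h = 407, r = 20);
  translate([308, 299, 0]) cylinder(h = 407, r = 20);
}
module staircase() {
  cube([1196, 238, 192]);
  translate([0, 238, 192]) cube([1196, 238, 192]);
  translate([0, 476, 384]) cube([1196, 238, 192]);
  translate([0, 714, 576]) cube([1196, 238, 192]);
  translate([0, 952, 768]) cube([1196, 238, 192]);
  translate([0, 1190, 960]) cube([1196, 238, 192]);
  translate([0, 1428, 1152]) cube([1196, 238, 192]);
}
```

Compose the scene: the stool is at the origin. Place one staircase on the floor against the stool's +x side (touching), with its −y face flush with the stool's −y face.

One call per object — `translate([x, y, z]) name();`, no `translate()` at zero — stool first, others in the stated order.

stool();
translate([328, 0, 0]) staircase();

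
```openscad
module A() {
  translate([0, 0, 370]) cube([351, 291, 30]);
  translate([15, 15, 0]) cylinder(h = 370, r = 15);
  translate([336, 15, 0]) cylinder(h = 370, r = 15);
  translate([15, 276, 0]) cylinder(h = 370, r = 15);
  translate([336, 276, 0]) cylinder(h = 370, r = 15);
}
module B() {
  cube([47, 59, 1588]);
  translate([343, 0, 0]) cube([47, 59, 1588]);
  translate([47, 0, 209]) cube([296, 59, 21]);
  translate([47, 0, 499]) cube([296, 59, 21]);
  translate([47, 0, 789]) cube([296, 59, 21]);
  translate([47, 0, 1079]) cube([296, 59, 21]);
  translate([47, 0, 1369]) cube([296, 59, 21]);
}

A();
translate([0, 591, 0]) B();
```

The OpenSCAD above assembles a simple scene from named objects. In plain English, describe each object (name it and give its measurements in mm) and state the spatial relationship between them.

A is a four-legged stool. The seat is a 351×291×30 mm slab whose top surface is at z = 400 mm; four round legs, each 30 mm in diameter, run from the floor (z = 0) to the underside of the seat, each leg's axis is inset half a diameter from the nearest pair of seat edges (so the leg's bounding box is flush with the corner).

B is a straight ladder. Two 47×59 mm vertical rails, 1588 mm tall, stand 390 mm apart (outside-to-outside) with their front faces coplanar on the −y side. 5 rungs, each 59 mm deep and 21 mm tall, span between the inner faces of the rails, front faces flush with the rails. The lowest rung's underside is at z = 209 mm and rungs are spaced 290 mm apart (underside to underside).

The ladder is on the floor beside the stool on its +y side.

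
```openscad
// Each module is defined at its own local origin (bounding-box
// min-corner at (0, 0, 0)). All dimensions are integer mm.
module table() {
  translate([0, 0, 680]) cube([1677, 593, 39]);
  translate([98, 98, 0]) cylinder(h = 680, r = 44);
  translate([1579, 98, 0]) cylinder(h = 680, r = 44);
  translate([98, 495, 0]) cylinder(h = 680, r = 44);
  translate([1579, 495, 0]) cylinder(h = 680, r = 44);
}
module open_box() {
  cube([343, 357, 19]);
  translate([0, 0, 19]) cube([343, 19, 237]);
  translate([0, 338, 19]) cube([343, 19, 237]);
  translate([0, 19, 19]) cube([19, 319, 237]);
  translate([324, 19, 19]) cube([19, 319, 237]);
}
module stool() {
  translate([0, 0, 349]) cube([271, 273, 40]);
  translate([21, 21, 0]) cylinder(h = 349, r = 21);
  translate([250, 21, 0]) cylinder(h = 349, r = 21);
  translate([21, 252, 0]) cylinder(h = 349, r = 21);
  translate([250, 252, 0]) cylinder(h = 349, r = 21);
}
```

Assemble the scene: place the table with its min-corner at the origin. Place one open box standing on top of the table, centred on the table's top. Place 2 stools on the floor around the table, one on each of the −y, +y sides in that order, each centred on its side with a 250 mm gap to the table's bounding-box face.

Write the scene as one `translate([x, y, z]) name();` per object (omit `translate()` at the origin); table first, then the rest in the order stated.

table();
translate([667, 118, 719]) open_box();
translate([703, -523, 0]) stool();
translate([703, 843, 0]) stool();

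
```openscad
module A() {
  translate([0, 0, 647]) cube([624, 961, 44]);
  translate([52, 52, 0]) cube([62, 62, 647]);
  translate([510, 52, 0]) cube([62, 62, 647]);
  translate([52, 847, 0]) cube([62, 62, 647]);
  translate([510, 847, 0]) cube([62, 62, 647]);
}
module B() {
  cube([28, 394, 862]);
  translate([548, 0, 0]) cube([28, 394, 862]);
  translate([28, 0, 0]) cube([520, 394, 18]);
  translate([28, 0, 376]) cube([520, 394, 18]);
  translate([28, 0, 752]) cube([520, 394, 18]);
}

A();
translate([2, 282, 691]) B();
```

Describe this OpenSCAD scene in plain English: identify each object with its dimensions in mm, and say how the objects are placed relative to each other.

A is a table with a 624×961 mm rectangular top, 44 mm thick, top surface at z = 691 mm, supported by four 62×62 mm square legs, each inset 52 mm from the nearest pair of top edges, running from the floor.

B is an open bookshelf. Two side panels, each 28 mm thick, 394 mm deep and 862 mm tall, stand 576 mm apart (outside-to-outside). Between them sit 3 shelves, each 18 mm thick and 394 mm deep, spanning the full gap between the sides. The bottom shelf rests on the floor (its underside at z = 0) and the clear gap between one shelf's top and the next shelf's underside is 358 mm.

The bookshelf is on top of the table.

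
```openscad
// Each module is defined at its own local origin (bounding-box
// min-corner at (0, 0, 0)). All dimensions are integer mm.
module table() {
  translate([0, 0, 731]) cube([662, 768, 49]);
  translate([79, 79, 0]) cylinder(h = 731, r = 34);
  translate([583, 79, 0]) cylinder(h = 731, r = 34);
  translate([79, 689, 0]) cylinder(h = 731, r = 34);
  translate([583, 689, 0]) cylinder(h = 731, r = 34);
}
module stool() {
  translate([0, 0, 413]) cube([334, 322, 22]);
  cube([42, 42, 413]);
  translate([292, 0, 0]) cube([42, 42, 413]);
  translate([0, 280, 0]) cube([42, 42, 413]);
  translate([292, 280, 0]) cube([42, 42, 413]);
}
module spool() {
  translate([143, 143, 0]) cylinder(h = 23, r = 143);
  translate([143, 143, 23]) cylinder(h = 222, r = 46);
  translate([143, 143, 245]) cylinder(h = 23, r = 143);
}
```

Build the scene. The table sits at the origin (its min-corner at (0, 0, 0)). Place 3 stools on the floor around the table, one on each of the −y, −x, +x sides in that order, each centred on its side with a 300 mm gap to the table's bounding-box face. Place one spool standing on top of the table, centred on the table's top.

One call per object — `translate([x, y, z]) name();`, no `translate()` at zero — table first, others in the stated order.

table();
translate([164, -622, 0]) stool();
translate([-634, 223, 0]) stool();
translate([962, 223, 0]) stool();
translate([188, 241, 780]) spool();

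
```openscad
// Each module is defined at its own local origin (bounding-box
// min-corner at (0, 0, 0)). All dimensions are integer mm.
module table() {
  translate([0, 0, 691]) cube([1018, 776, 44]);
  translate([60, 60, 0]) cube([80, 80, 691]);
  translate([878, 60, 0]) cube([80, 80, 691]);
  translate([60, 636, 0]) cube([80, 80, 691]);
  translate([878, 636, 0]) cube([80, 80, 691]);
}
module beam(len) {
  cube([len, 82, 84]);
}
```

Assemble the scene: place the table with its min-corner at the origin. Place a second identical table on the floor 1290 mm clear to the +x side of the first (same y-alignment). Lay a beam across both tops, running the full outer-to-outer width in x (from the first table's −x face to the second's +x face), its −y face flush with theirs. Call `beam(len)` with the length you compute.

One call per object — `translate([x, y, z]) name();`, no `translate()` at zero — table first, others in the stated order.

table();
translate([2308, 0, 0]) table();
translate([0, 0, 735]) beam(3326);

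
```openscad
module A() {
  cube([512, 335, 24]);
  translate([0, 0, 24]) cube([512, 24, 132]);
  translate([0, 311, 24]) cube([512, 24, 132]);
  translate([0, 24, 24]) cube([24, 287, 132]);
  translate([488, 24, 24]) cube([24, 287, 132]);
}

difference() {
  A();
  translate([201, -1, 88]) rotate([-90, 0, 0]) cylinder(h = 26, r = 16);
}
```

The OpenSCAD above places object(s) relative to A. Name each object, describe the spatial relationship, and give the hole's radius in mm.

A is an open box. The open box has a circular hole through its front wall. The hole's radius is 16 mm.

The subtracted cylinder has r = 16 mm.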